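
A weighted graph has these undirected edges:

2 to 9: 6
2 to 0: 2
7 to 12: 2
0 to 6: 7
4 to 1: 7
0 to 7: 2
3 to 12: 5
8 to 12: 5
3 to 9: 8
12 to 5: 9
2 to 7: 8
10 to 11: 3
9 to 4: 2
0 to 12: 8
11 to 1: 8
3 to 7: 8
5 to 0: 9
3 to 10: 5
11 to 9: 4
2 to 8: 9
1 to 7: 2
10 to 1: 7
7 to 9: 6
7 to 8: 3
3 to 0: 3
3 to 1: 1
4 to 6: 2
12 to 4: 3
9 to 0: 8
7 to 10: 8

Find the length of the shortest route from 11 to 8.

13

Shortest distances from 11:
11: 0
10: 3  (via 11)
9: 4  (via 11)
4: 6  (via 9)
1: 8  (via 11)
3: 8  (via 10)
6: 8  (via 4)
12: 9  (via 4)
2: 10  (via 9)
7: 10  (via 9)
0: 11  (via 3)
8: 13  (via 7)
Shortest route: 11–9–7–8 = 13.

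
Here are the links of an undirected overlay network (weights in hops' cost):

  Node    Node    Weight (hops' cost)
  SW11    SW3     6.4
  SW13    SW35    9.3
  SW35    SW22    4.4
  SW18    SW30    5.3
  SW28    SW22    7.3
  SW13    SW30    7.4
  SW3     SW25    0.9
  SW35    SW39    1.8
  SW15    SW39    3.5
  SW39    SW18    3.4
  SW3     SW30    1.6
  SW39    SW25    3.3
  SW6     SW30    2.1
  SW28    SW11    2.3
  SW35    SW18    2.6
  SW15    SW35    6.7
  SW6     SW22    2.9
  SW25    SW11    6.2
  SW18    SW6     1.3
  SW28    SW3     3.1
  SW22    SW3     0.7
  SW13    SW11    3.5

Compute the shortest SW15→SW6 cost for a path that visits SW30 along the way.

Shortest SW15→SW30: SW15 → SW39 → SW25 → SW3 → SW30 = 9.3
Best SW30 to SW6: SW30 → SW6 costing 2.1
Total via SW30: 9.3 + 2.1 = 11.4 hops' cost.

11.4 hops' cost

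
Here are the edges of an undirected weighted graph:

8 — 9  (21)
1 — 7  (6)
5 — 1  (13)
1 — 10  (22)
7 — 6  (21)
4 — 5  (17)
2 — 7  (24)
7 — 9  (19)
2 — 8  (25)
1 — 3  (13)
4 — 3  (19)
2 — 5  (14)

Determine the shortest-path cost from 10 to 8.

Settle nodes by increasing distance from 10:
10: 0
1: 22  (via 10)
7: 28  (via 1)
3: 35  (via 1)
5: 35  (via 1)
9: 47  (via 7)
2: 49  (via 5)
6: 49  (via 7)
4: 52  (via 5)
8: 68  (via 9)
Shortest route: 10–1–7–9–8 = 68.

68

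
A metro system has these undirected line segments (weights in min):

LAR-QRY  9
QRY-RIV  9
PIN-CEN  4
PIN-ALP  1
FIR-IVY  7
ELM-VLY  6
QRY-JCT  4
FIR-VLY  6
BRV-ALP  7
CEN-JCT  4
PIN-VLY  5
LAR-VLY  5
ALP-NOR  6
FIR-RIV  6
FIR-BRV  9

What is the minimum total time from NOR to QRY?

19 min

Enumerating some paths:
NOR - ALP - PIN - VLY - FIR - RIV - QRY: 6+1+5+6+6+9 = 33
NOR - ALP - PIN - CEN - JCT - QRY: 6+1+4+4+4 = 19
NOR - ALP - PIN - VLY - LAR - QRY: 6+1+5+5+9 = 26
Cheapest is NOR - ALP - PIN - CEN - JCT - QRY at 19 min.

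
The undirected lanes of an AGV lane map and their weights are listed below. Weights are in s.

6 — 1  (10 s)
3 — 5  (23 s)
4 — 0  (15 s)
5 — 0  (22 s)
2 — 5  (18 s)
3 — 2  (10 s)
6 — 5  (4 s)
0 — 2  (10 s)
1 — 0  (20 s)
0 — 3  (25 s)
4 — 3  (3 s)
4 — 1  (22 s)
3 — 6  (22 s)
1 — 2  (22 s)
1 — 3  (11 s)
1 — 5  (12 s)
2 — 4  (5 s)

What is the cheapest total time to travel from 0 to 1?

Candidate routes:
0 → 4 → 3 → 1: 15+3+11 = 29
0 → 1: 20 = 20
0 → 2 → 4 → 3 → 1: 10+5+3+11 = 29
0 → 2 → 3 → 1: 10+10+11 = 31
The minimum is 20 s via 0 → 1.

20 s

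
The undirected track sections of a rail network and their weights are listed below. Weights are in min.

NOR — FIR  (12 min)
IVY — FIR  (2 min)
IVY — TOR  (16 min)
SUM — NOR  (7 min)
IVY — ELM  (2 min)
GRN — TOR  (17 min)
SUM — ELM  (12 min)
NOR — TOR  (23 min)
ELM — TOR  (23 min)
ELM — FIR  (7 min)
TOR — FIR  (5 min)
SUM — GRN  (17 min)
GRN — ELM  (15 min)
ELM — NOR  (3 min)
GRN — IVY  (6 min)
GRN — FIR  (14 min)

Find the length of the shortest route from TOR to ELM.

Shortest distances from TOR:
TOR: 0
FIR: 5  (via TOR)
IVY: 7  (via FIR)
ELM: 9  (via IVY)
Shortest route: TOR → FIR → IVY → ELM = 9 min.

9 min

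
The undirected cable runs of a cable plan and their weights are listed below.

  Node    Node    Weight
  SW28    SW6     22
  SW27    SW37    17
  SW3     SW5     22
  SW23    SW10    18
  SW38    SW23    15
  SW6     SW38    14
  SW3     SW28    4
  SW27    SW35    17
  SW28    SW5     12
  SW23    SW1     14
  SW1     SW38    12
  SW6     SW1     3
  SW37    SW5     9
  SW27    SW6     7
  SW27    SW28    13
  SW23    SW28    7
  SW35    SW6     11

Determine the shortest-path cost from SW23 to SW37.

28

Running Dijkstra from SW23:
SW23: 0
SW28: 7  (via SW23)
SW3: 11  (via SW28)
SW1: 14  (via SW23)
SW38: 15  (via SW23)
SW6: 17  (via SW1)
SW10: 18  (via SW23)
SW5: 19  (via SW28)
SW27: 20  (via SW28)
SW37: 28  (via SW5)
Shortest route: SW23 → SW28 → SW5 → SW37 = 28.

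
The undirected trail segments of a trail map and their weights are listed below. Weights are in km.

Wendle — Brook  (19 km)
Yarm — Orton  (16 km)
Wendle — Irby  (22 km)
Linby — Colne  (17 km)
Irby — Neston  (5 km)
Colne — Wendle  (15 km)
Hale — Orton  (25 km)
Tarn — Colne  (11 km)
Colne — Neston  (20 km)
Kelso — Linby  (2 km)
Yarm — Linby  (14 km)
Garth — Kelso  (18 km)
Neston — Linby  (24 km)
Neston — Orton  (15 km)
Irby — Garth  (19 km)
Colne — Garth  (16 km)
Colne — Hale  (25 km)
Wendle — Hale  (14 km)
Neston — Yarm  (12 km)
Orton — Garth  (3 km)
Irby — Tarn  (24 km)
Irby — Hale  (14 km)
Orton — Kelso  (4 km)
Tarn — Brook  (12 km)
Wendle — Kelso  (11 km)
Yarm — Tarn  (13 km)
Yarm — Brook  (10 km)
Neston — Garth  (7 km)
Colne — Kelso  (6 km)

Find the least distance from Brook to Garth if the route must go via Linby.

Best Brook to Linby: Brook → Yarm → Linby costing 24
Best Linby to Garth: Linby → Kelso → Orton → Garth costing 9
Total via Linby: 24 + 9 = 33 km.

33 km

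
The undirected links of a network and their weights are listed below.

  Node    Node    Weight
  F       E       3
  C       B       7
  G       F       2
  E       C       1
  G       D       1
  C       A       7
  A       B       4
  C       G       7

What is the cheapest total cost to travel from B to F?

11

Shortest distances from B:
B: 0
A: 4  (via B)
C: 7  (via B)
E: 8  (via C)
F: 11  (via E)
Shortest route: B → C → E → F = 11.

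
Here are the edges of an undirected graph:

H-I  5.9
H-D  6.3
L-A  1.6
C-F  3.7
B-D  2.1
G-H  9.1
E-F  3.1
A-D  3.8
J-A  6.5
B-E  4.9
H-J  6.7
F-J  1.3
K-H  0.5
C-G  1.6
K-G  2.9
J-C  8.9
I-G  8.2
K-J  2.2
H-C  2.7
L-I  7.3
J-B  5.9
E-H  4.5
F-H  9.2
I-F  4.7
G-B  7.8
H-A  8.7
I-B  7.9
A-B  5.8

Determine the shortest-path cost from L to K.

Shortest distances from L:
L: 0
A: 1.6  (via L)
D: 5.4  (via A)
I: 7.3  (via L)
B: 7.4  (via A)
J: 8.1  (via A)
F: 9.4  (via J)
H: 10.3  (via A)
K: 10.3  (via J)
Shortest route: L–A–J–K = 10.3.

10.3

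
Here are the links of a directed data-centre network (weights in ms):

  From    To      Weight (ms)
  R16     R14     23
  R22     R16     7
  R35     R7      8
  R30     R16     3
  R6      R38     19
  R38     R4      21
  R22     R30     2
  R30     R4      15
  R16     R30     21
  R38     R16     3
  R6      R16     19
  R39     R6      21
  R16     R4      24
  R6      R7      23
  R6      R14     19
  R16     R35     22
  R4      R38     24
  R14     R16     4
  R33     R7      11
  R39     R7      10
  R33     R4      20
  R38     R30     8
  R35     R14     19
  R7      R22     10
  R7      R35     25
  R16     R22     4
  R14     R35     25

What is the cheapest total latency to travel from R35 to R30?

20 ms

Running Dijkstra from R35:
R35: 0
R7: 8  (via R35)
R22: 18  (via R7)
R14: 19  (via R35)
R30: 20  (via R22)
Shortest route: R35–R7–R22–R30 = 20 ms.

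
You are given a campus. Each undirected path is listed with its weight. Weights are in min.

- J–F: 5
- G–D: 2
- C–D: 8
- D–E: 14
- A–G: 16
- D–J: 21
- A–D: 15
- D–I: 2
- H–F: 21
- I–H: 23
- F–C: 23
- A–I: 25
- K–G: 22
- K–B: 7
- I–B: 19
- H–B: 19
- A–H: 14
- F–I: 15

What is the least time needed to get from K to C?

Shortest distances from K:
K: 0
B: 7  (via K)
G: 22  (via K)
D: 24  (via G)
H: 26  (via B)
I: 26  (via B)
C: 32  (via D)
Shortest route: K → G → D → C = 32 min.

32 min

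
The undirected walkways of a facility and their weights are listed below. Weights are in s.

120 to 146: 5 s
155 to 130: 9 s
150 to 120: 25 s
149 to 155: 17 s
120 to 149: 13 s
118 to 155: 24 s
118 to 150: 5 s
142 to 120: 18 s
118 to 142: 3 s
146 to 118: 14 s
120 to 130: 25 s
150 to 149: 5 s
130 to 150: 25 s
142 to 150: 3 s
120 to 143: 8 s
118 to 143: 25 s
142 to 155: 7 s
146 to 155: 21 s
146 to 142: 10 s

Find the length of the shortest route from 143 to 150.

26 s

Compare a few routes:
143–120–142–150: 8+18+3 = 29
143–120–149–150: 8+13+5 = 26
The minimum is 26 s via 143–120–149–150.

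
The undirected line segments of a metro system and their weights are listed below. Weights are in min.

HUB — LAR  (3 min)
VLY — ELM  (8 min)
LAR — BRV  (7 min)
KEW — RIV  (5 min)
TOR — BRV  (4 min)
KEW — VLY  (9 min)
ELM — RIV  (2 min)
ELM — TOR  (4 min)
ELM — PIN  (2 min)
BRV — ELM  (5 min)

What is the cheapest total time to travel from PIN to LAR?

Candidate routes:
PIN–ELM–BRV–LAR: 2+5+7 = 14
PIN–ELM–TOR–BRV–LAR: 2+4+4+7 = 17
The minimum is 14 min via PIN–ELM–BRV–LAR.

14 min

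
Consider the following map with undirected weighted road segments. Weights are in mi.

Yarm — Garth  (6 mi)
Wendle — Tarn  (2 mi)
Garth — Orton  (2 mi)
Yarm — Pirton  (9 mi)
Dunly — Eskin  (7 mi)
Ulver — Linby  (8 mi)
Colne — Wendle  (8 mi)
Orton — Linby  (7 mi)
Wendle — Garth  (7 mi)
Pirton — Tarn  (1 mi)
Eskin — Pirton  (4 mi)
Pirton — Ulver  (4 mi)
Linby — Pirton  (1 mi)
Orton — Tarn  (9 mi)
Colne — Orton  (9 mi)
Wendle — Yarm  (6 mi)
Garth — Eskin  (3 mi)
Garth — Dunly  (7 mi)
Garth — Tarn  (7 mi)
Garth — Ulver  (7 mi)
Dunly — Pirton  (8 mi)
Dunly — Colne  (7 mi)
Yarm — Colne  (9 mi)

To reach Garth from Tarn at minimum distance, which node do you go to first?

Garth

Candidate routes:
Tarn–Garth: 7 = 7
Tarn–Wendle–Garth: 2+7 = 9
Tarn–Pirton–Eskin–Garth: 1+4+3 = 8
Cheapest is Tarn–Garth at 7 mi.
So from Tarn the first move is to Garth.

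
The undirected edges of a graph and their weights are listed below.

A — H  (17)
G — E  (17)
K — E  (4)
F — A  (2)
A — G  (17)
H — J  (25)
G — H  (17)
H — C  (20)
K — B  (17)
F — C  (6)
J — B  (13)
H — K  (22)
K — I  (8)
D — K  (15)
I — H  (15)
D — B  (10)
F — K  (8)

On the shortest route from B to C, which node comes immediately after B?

Candidate routes:
B → K → F → C: 17+8+6 = 31
B → K → H → C: 17+22+20 = 59
B → J → H → C: 13+25+20 = 58
B → D → K → F → C: 10+15+8+6 = 39
The minimum is 31 via B → K → F → C.
So from B the first move is to K.

K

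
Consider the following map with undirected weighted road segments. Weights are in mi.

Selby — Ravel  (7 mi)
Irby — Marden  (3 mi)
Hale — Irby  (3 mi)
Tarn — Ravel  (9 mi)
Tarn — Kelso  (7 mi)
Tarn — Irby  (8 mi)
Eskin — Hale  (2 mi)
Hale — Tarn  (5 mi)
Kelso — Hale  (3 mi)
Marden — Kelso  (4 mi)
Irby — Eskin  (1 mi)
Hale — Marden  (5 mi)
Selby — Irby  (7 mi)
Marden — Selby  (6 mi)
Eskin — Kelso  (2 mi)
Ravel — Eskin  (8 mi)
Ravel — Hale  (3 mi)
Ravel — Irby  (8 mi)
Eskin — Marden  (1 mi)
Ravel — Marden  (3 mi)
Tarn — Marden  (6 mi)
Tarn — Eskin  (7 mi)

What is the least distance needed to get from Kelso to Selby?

9 mi

Running Dijkstra from Kelso:
Kelso: 0
Eskin: 2  (via Kelso)
Marden: 3  (via Eskin)
Hale: 3  (via Kelso)
Irby: 3  (via Eskin)
Ravel: 6  (via Marden)
Tarn: 7  (via Kelso)
Selby: 9  (via Marden)
Shortest route: Kelso → Eskin → Marden → Selby = 9 mi.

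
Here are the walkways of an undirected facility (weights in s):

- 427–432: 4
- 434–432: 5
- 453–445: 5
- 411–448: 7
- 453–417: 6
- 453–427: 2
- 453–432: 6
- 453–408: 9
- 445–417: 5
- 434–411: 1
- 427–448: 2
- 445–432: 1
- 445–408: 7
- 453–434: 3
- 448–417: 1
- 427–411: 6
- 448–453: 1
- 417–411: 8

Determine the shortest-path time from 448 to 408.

10 s

Settle nodes by increasing distance from 448:
448: 0
453: 1  (via 448)
417: 1  (via 448)
427: 2  (via 448)
434: 4  (via 453)
411: 5  (via 434)
432: 6  (via 427)
445: 6  (via 453)
408: 10  (via 453)
Shortest route: 448 → 453 → 408 = 10 s.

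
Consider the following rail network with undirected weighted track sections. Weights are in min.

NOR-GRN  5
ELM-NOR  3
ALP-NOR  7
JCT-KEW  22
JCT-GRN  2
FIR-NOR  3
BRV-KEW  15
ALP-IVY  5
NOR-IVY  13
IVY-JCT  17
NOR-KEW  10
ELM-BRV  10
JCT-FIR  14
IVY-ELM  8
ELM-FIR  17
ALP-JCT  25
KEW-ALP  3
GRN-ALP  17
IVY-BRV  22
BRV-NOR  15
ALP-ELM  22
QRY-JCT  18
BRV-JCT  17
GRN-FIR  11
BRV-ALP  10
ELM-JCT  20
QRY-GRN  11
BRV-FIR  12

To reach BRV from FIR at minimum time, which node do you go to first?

Candidate routes:
FIR - NOR - BRV: 3+15 = 18
FIR - NOR - ELM - BRV: 3+3+10 = 16
FIR - BRV: 12 = 12
Cheapest is FIR - BRV at 12 min.
So from FIR the first move is to BRV.

BRV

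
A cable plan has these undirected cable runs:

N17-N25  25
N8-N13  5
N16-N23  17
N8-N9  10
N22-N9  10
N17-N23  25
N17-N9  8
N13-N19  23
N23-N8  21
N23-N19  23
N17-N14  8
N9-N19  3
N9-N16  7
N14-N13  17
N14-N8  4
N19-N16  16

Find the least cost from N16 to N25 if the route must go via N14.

Shortest N16→N14: N16 → N9 → N8 → N14 = 21
Shortest N14→N25: N14 → N17 → N25 = 33
Total via N14: 21 + 33 = 54.

54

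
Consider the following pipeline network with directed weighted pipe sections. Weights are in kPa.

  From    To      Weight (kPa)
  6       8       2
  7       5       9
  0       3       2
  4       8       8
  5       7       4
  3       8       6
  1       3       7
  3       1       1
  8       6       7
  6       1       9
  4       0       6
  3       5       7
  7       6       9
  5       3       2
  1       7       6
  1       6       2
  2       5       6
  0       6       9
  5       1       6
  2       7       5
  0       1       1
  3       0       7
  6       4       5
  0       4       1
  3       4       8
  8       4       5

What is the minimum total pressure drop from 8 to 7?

18 kPa

Candidate routes:
8 - 4 - 0 - 3 - 1 - 7: 5+6+2+1+6 = 20
8 - 6 - 1 - 7: 7+9+6 = 22
8 - 4 - 0 - 1 - 7: 5+6+1+6 = 18
Cheapest is 8 - 4 - 0 - 1 - 7 at 18 kPa.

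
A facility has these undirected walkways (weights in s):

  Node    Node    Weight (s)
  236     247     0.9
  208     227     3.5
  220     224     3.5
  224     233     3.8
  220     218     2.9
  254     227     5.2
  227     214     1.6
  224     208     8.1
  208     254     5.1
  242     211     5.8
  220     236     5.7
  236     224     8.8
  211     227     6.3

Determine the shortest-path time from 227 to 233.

Running Dijkstra from 227:
227: 0
214: 1.6  (via 227)
208: 3.5  (via 227)
254: 5.2  (via 227)
211: 6.3  (via 227)
224: 11.6  (via 208)
242: 12.1  (via 211)
220: 15.1  (via 224)
233: 15.4  (via 224)
Shortest route: 227–208–224–233 = 15.4 s.

15.4 s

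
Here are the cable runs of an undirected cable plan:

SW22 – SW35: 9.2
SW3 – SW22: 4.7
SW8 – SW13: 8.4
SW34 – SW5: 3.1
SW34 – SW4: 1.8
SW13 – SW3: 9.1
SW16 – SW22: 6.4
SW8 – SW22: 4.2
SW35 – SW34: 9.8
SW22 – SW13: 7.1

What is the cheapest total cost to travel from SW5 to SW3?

Running Dijkstra from SW5:
SW5: 0
SW34: 3.1  (via SW5)
SW4: 4.9  (via SW34)
SW35: 12.9  (via SW34)
SW22: 22.1  (via SW35)
SW8: 26.3  (via SW22)
SW3: 26.8  (via SW22)
Shortest route: SW5 → SW34 → SW35 → SW22 → SW3 = 26.8.

26.8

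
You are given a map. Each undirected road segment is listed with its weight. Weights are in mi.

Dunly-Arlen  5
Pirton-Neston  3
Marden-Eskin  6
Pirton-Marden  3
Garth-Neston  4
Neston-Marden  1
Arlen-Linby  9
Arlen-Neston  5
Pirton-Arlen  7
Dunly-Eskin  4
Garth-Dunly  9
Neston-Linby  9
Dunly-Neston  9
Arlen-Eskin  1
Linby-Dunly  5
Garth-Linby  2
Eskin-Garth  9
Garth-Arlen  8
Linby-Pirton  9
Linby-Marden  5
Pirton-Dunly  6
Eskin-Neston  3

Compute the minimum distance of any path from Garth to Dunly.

Settle nodes by increasing distance from Garth:
Garth: 0
Linby: 2  (via Garth)
Neston: 4  (via Garth)
Marden: 5  (via Neston)
Dunly: 7  (via Linby)
Shortest route: Garth–Linby–Dunly = 7 mi.

7 mi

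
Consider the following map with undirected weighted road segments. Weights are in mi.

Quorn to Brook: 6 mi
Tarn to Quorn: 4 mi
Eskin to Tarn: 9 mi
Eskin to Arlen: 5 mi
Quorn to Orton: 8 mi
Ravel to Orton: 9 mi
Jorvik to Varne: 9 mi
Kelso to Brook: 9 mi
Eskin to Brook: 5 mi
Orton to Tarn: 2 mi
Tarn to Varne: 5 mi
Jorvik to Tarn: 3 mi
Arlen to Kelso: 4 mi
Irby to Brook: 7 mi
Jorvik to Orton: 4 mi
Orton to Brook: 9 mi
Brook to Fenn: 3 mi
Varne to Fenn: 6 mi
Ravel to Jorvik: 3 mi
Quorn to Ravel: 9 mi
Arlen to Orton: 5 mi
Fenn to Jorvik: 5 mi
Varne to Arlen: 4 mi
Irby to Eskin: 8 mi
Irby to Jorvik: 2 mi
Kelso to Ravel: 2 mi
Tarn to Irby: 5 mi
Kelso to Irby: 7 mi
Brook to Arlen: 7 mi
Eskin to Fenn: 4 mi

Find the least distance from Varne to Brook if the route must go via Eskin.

Shortest Varne→Eskin: Varne–Arlen–Eskin = 9
Best Eskin to Brook: Eskin–Brook costing 5
Total via Eskin: 9 + 5 = 14 mi.

14 mi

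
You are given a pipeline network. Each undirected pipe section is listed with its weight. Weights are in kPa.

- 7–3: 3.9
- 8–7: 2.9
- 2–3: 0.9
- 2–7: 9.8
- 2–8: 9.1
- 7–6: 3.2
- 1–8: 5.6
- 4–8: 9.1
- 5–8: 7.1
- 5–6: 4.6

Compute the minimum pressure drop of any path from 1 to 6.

Settle nodes by increasing distance from 1:
1: 0
8: 5.6  (via 1)
7: 8.5  (via 8)
6: 11.7  (via 7)
Shortest route: 1 → 8 → 7 → 6 = 11.7 kPa.

11.7 kPa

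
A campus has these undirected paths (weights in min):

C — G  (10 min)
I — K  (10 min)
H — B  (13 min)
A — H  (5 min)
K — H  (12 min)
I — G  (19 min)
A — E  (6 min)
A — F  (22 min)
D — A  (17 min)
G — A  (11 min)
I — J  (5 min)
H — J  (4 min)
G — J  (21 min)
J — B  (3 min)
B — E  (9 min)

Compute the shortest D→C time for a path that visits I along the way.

60 min

Shortest D→I: D–A–H–J–I = 31
Best I to C: I–G–C costing 29
Total via I: 31 + 29 = 60 min.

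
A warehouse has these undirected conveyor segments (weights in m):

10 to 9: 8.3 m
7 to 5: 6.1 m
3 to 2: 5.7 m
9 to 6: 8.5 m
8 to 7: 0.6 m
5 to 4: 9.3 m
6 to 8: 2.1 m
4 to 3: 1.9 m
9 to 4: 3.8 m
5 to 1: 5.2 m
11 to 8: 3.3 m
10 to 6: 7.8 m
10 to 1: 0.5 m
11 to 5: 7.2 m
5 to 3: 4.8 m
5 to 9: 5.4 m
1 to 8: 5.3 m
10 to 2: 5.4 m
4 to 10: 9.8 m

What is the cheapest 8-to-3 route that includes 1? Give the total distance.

15.3 m

Best 8 to 1: 8–1 costing 5.3
Best 1 to 3: 1–5–3 costing 10
Total via 1: 5.3 + 10 = 15.3 m.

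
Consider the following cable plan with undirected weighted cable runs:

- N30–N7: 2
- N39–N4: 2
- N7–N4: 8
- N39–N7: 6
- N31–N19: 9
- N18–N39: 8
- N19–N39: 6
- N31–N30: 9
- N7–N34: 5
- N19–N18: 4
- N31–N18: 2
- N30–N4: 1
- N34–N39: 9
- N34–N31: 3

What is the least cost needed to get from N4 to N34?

8

Candidate routes:
N4 - N39 - N34: 2+9 = 11
N4 - N39 - N7 - N34: 2+6+5 = 13
N4 - N30 - N7 - N34: 1+2+5 = 8
The minimum is 8 via N4 - N30 - N7 - N34.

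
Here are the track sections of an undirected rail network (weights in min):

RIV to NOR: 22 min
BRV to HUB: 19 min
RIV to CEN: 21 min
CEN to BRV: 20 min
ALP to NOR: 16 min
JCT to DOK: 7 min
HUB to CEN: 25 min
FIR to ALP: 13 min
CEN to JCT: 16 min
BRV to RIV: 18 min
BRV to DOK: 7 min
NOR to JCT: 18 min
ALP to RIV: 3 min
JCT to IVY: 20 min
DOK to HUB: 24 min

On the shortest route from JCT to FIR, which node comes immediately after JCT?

Compare a few routes:
JCT - NOR - RIV - ALP - FIR: 18+22+3+13 = 56
JCT - NOR - ALP - FIR: 18+16+13 = 47
JCT - CEN - RIV - ALP - FIR: 16+21+3+13 = 53
JCT - DOK - BRV - RIV - ALP - FIR: 7+7+18+3+13 = 48
The minimum is 47 min via JCT - NOR - ALP - FIR.
So from JCT the first move is to NOR.

NOR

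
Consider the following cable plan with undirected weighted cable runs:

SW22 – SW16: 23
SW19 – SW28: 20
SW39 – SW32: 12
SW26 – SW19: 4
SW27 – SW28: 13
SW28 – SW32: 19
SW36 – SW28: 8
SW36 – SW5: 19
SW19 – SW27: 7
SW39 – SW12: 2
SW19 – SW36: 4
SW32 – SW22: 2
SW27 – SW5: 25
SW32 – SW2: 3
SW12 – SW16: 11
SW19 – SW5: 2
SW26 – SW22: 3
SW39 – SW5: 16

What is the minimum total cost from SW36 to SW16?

Running Dijkstra from SW36:
SW36: 0
SW19: 4  (via SW36)
SW5: 6  (via SW19)
SW26: 8  (via SW19)
SW28: 8  (via SW36)
SW22: 11  (via SW26)
SW27: 11  (via SW19)
SW32: 13  (via SW22)
SW2: 16  (via SW32)
SW39: 22  (via SW5)
SW12: 24  (via SW39)
SW16: 34  (via SW22)
Shortest route: SW36–SW19–SW26–SW22–SW16 = 34.

34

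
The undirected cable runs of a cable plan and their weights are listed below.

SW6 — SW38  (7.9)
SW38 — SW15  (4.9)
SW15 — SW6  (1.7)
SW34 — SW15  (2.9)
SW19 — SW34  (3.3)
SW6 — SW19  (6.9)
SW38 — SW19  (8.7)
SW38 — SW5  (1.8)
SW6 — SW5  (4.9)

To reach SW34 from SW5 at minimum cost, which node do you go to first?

Enumerating some paths:
SW5 → SW38 → SW15 → SW34: 1.8+4.9+2.9 = 9.6
SW5 → SW38 → SW19 → SW34: 1.8+8.7+3.3 = 13.8
SW5 → SW6 → SW15 → SW34: 4.9+1.7+2.9 = 9.5
Cheapest is SW5 → SW6 → SW15 → SW34 at 9.5.
So from SW5 the first move is to SW6.

SW6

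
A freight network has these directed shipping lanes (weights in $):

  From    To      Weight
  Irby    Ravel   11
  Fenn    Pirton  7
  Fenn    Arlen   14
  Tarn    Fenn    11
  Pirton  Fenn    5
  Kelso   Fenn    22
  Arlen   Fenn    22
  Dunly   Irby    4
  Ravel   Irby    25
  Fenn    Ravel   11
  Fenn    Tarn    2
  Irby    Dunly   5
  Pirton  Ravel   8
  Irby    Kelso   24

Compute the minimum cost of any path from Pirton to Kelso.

Shortest distances from Pirton:
Pirton: 0
Fenn: 5  (via Pirton)
Tarn: 7  (via Fenn)
Ravel: 8  (via Pirton)
Arlen: 19  (via Fenn)
Irby: 33  (via Ravel)
Dunly: 38  (via Irby)
Kelso: 57  (via Irby)
Shortest route: Pirton–Ravel–Irby–Kelso = $57.

$57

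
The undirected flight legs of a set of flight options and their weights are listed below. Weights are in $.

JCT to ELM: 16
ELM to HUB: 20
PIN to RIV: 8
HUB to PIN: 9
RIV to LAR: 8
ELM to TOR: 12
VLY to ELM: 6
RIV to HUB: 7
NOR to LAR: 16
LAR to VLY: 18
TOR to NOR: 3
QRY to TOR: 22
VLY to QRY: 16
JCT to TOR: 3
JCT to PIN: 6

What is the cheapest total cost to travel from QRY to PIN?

Settle nodes by increasing distance from QRY:
QRY: 0
VLY: 16  (via QRY)
ELM: 22  (via VLY)
TOR: 22  (via QRY)
JCT: 25  (via TOR)
NOR: 25  (via TOR)
PIN: 31  (via JCT)
Shortest route: QRY–TOR–JCT–PIN = $31.

$31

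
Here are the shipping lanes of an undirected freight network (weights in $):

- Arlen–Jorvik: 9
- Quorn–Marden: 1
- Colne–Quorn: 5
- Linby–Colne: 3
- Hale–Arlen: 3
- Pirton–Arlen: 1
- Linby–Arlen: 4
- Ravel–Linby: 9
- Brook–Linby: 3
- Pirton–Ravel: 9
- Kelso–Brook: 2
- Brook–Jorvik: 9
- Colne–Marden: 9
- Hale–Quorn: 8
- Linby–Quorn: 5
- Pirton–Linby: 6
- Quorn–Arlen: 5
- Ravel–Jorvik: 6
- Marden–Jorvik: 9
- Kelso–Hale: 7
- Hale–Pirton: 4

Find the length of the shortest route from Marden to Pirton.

$7

Settle nodes by increasing distance from Marden:
Marden: 0
Quorn: 1  (via Marden)
Arlen: 6  (via Quorn)
Colne: 6  (via Quorn)
Linby: 6  (via Quorn)
Pirton: 7  (via Arlen)
Shortest route: Marden → Quorn → Arlen → Pirton = $7.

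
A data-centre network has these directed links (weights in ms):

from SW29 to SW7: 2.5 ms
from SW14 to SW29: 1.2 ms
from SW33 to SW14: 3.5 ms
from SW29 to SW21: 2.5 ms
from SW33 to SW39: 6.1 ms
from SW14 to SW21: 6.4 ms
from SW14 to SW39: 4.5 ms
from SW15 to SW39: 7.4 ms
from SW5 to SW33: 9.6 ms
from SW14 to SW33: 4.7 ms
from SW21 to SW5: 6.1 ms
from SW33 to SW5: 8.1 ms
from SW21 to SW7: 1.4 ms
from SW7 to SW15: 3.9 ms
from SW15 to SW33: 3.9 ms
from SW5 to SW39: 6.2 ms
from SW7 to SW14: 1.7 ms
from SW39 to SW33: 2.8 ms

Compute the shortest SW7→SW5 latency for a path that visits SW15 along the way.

Shortest SW7→SW15: SW7 → SW15 = 3.9
Shortest SW15→SW5: SW15 → SW33 → SW5 = 12
Total via SW15: 3.9 + 12 = 15.9 ms.

15.9 ms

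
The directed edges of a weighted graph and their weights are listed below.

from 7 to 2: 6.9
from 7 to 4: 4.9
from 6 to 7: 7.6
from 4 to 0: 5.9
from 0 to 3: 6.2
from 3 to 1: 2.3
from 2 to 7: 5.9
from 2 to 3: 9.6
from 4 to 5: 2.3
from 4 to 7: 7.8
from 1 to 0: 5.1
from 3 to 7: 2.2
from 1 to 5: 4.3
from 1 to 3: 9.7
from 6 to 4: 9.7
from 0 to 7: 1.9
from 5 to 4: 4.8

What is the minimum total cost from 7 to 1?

18.8

Settle nodes by increasing distance from 7:
7: 0
4: 4.9  (via 7)
2: 6.9  (via 7)
5: 7.2  (via 4)
0: 10.8  (via 4)
3: 16.5  (via 2)
1: 18.8  (via 3)
Shortest route: 7–2–3–1 = 18.8.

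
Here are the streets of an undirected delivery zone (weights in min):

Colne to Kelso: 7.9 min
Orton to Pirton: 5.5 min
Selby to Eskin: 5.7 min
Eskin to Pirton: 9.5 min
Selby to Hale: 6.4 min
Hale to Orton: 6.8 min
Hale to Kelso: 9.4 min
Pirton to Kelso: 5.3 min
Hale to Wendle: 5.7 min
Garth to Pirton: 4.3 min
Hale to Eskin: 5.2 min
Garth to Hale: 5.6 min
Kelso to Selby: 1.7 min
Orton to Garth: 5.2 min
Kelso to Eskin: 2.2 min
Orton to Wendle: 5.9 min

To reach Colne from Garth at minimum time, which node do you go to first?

Pirton

Enumerating some paths:
Garth - Pirton - Kelso - Colne: 4.3+5.3+7.9 = 17.5
Garth - Hale - Eskin - Kelso - Colne: 5.6+5.2+2.2+7.9 = 20.9
Garth - Hale - Kelso - Colne: 5.6+9.4+7.9 = 22.9
Garth - Hale - Selby - Kelso - Colne: 5.6+6.4+1.7+7.9 = 21.6
The minimum is 17.5 min via Garth - Pirton - Kelso - Colne.
So from Garth the first move is to Pirton.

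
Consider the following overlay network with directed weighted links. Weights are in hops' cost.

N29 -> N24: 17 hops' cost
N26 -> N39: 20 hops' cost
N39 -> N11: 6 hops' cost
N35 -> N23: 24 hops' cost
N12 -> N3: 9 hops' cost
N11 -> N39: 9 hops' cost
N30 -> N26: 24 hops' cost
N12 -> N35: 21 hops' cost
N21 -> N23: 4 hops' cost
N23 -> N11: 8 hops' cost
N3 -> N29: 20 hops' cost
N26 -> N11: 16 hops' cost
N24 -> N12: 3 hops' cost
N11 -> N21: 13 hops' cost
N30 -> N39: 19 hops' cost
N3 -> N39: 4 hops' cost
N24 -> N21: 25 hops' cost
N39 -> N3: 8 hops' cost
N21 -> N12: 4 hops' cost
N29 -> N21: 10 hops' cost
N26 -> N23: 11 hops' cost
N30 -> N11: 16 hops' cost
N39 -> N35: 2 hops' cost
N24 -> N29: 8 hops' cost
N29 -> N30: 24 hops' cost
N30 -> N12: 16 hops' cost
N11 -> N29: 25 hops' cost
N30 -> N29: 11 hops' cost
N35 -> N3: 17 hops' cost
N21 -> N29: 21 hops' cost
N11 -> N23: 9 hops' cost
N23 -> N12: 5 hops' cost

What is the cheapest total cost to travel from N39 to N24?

45 hops' cost

Enumerating some paths:
N39 - N11 - N29 - N24: 6+25+17 = 48
N39 - N3 - N29 - N24: 8+20+17 = 45
Cheapest is N39 - N3 - N29 - N24 at 45 hops' cost.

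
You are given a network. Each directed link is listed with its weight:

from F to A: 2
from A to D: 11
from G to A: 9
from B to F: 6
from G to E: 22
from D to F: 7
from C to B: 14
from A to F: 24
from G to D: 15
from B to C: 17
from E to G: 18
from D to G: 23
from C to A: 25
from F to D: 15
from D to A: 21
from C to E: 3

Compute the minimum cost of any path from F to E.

Running Dijkstra from F:
F: 0
A: 2  (via F)
D: 13  (via A)
G: 36  (via D)
E: 58  (via G)
Shortest route: F–A–D–G–E = 58.

58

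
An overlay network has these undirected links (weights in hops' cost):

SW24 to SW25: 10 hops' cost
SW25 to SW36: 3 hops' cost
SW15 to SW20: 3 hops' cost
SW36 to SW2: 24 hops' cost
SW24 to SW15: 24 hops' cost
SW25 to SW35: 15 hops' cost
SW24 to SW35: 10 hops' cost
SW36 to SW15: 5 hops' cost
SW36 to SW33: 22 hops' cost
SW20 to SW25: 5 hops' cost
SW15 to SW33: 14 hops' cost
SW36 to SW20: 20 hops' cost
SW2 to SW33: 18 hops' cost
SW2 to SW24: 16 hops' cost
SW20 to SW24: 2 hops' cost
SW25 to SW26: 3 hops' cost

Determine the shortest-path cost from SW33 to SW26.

Compare a few routes:
SW33 - SW36 - SW25 - SW26: 22+3+3 = 28
SW33 - SW15 - SW20 - SW25 - SW26: 14+3+5+3 = 25
Cheapest is SW33 - SW15 - SW20 - SW25 - SW26 at 25 hops' cost.

25 hops' cost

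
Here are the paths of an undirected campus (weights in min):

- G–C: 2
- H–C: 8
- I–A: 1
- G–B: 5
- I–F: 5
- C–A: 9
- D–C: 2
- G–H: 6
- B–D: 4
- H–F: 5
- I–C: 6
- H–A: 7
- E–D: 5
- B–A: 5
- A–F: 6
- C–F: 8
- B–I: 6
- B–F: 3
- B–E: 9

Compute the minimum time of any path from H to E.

Settle nodes by increasing distance from H:
H: 0
F: 5  (via H)
G: 6  (via H)
A: 7  (via H)
B: 8  (via F)
C: 8  (via H)
I: 8  (via A)
D: 10  (via C)
E: 15  (via D)
Shortest route: H–C–D–E = 15 min.

15 min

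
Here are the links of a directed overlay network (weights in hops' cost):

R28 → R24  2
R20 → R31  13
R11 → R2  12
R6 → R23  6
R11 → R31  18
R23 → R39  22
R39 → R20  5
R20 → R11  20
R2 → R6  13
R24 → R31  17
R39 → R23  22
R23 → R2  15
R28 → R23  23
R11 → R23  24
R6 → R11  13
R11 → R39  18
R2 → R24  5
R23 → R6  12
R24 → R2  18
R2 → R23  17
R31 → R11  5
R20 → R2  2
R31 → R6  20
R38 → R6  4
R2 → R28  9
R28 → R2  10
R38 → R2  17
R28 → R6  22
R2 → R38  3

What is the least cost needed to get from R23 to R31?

Shortest distances from R23:
R23: 0
R6: 12  (via R23)
R2: 15  (via R23)
R38: 18  (via R2)
R24: 20  (via R2)
R39: 22  (via R23)
R28: 24  (via R2)
R11: 25  (via R6)
R20: 27  (via R39)
R31: 37  (via R24)
Shortest route: R23 → R2 → R24 → R31 = 37 hops' cost.

37 hops' cost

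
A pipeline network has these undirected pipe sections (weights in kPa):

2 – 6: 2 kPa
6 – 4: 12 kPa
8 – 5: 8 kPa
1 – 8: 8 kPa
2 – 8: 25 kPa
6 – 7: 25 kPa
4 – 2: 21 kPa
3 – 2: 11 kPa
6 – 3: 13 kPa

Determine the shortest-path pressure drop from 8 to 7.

Candidate routes:
8 → 2 → 3 → 6 → 7: 25+11+13+25 = 74
8 → 2 → 6 → 7: 25+2+25 = 52
The minimum is 52 kPa via 8 → 2 → 6 → 7.

52 kPa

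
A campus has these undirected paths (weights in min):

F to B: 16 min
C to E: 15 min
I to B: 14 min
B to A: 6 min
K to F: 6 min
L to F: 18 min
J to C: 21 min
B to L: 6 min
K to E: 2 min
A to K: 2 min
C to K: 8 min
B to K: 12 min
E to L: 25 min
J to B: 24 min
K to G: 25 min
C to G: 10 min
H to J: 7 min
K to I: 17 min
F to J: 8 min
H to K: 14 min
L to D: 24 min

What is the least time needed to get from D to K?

38 min

Shortest distances from D:
D: 0
L: 24  (via D)
B: 30  (via L)
A: 36  (via B)
K: 38  (via A)
Shortest route: D → L → B → A → K = 38 min.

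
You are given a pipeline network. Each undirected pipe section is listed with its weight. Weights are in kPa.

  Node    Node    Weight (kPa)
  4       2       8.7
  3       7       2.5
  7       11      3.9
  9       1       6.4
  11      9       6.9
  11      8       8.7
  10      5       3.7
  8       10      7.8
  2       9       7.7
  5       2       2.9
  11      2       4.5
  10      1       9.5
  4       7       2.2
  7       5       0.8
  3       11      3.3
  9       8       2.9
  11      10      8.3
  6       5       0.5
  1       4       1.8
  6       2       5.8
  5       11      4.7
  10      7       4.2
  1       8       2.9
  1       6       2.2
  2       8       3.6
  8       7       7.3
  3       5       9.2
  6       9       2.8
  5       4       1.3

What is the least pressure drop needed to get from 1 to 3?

Enumerating some paths:
1 - 6 - 5 - 7 - 3: 2.2+0.5+0.8+2.5 = 6
1 - 4 - 5 - 7 - 3: 1.8+1.3+0.8+2.5 = 6.4
Cheapest is 1 - 6 - 5 - 7 - 3 at 6 kPa.

6 kPa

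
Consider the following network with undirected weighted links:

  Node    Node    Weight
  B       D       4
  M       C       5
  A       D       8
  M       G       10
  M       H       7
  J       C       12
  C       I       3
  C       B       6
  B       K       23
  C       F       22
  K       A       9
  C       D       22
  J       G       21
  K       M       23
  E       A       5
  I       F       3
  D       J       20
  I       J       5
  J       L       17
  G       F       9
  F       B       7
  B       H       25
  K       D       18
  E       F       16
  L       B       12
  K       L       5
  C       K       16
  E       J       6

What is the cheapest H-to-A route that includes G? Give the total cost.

45

Best H to G: H → M → G costing 17
Shortest G→A: G → F → B → D → A = 28
Total via G: 17 + 28 = 45.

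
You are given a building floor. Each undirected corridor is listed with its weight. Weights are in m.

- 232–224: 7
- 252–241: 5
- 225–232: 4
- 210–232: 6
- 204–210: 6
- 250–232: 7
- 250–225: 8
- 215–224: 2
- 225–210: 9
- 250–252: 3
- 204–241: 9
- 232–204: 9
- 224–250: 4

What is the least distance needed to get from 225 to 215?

13 m

Compare a few routes:
225–250–224–215: 8+4+2 = 14
225–232–224–215: 4+7+2 = 13
Cheapest is 225–232–224–215 at 13 m.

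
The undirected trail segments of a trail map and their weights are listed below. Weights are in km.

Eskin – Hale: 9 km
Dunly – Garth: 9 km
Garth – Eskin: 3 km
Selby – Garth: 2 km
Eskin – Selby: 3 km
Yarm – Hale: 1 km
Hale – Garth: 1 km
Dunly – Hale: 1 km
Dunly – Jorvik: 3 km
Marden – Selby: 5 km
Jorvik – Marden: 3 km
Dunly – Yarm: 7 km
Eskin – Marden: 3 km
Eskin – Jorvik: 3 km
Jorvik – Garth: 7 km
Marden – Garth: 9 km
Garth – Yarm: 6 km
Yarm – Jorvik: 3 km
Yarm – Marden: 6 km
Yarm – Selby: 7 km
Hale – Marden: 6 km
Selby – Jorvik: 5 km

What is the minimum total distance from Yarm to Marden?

Shortest distances from Yarm:
Yarm: 0
Hale: 1  (via Yarm)
Dunly: 2  (via Hale)
Garth: 2  (via Hale)
Jorvik: 3  (via Yarm)
Selby: 4  (via Garth)
Eskin: 5  (via Garth)
Marden: 6  (via Yarm)
Shortest route: Yarm → Marden = 6 km.

6 km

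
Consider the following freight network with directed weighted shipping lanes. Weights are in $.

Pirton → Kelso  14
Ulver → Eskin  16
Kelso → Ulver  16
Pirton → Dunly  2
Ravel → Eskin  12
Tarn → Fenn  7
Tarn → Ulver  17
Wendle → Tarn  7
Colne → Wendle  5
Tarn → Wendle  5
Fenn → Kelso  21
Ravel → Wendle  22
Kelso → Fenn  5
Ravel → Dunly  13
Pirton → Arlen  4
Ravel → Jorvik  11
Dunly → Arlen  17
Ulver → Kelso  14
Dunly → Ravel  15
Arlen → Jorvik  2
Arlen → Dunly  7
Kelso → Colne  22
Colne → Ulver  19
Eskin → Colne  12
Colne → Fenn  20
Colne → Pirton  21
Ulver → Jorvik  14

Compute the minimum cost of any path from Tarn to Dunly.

Enumerating some paths:
Tarn–Fenn–Kelso–Colne–Pirton–Dunly: 7+21+22+21+2 = 73
Tarn–Ulver–Eskin–Colne–Pirton–Dunly: 17+16+12+21+2 = 68
Tarn–Ulver–Kelso–Colne–Pirton–Dunly: 17+14+22+21+2 = 76
Tarn–Ulver–Eskin–Colne–Pirton–Arlen–Dunly: 17+16+12+21+4+7 = 77
Cheapest is Tarn–Ulver–Eskin–Colne–Pirton–Dunly at $68.

$68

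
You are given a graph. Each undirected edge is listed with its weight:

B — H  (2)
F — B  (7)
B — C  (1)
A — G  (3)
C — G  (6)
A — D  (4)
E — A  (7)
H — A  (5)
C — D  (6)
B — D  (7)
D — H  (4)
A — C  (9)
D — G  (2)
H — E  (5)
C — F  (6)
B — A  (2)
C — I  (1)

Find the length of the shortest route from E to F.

Shortest distances from E:
E: 0
H: 5  (via E)
A: 7  (via E)
B: 7  (via H)
C: 8  (via B)
D: 9  (via H)
I: 9  (via C)
G: 10  (via A)
F: 14  (via B)
Shortest route: E → H → B → F = 14.

14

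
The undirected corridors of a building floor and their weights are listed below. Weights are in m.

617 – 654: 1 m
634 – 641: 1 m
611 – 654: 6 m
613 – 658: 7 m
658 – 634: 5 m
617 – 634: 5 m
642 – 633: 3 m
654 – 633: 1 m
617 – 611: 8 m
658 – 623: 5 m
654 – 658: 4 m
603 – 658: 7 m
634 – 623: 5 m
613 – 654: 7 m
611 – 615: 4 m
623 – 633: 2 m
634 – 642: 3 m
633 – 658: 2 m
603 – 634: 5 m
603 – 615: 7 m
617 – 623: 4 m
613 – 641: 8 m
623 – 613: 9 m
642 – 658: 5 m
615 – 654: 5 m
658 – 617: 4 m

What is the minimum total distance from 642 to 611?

10 m

Compare a few routes:
642 → 633 → 654 → 617 → 611: 3+1+1+8 = 13
642 → 633 → 654 → 615 → 611: 3+1+5+4 = 13
642 → 633 → 654 → 611: 3+1+6 = 10
Cheapest is 642 → 633 → 654 → 611 at 10 m.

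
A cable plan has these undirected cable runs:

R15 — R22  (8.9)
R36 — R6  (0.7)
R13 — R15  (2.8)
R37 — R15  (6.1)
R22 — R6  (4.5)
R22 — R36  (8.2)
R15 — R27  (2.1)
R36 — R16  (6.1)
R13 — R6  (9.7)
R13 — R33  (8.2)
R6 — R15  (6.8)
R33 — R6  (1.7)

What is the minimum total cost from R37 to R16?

19.7

Settle nodes by increasing distance from R37:
R37: 0
R15: 6.1  (via R37)
R27: 8.2  (via R15)
R13: 8.9  (via R15)
R6: 12.9  (via R15)
R36: 13.6  (via R6)
R33: 14.6  (via R6)
R22: 15  (via R15)
R16: 19.7  (via R36)
Shortest route: R37 → R15 → R6 → R36 → R16 = 19.7.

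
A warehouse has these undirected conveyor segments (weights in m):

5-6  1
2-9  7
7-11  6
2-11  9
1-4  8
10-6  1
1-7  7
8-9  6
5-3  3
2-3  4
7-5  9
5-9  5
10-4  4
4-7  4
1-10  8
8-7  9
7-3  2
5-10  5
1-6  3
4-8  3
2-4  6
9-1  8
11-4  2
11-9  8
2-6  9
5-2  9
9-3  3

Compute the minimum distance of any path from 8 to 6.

8 m

Running Dijkstra from 8:
8: 0
4: 3  (via 8)
11: 5  (via 4)
9: 6  (via 8)
7: 7  (via 4)
10: 7  (via 4)
6: 8  (via 10)
Shortest route: 8 → 4 → 10 → 6 = 8 m.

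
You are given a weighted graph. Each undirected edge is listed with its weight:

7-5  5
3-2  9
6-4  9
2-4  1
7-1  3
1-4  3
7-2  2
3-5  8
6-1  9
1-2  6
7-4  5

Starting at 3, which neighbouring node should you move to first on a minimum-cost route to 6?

2

Candidate routes:
3–2–7–1–6: 9+2+3+9 = 23
3–2–4–1–6: 9+1+3+9 = 22
3–2–4–6: 9+1+9 = 19
Cheapest is 3–2–4–6 at 19.
So from 3 the first move is to 2.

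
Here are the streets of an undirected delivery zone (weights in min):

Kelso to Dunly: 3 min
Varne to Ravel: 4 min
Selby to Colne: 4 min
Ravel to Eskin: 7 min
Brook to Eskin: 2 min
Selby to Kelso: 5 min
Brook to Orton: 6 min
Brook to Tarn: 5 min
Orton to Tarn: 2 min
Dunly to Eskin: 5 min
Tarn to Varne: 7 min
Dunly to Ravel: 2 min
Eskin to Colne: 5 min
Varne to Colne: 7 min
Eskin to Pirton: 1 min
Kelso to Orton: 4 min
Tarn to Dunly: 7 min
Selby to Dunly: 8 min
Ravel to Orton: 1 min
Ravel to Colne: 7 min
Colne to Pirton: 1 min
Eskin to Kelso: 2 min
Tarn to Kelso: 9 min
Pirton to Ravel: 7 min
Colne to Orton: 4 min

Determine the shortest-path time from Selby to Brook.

8 min

Settle nodes by increasing distance from Selby:
Selby: 0
Colne: 4  (via Selby)
Pirton: 5  (via Colne)
Kelso: 5  (via Selby)
Eskin: 6  (via Pirton)
Dunly: 8  (via Selby)
Brook: 8  (via Eskin)
Shortest route: Selby → Colne → Pirton → Eskin → Brook = 8 min.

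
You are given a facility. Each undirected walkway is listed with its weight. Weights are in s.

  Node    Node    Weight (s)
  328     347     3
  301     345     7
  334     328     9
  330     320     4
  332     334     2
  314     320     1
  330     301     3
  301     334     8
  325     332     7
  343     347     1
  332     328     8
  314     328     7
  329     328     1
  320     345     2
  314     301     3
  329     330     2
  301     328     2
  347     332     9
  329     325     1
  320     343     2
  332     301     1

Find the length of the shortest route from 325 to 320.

7 s

Enumerating some paths:
325 → 329 → 330 → 320: 1+2+4 = 7
325 → 329 → 328 → 301 → 314 → 320: 1+1+2+3+1 = 8
The minimum is 7 s via 325 → 329 → 330 → 320.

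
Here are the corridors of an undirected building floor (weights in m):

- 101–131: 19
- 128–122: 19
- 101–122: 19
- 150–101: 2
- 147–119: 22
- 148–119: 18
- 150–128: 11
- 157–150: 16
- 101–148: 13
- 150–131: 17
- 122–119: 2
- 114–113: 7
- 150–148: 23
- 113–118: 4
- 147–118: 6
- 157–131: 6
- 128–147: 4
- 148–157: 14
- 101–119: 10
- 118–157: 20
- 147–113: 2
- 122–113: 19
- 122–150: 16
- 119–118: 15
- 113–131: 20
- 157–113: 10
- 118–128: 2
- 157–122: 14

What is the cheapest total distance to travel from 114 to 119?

26 m

Enumerating some paths:
114 - 113 - 147 - 118 - 119: 7+2+6+15 = 30
114 - 113 - 122 - 119: 7+19+2 = 28
114 - 113 - 147 - 128 - 118 - 119: 7+2+4+2+15 = 30
114 - 113 - 118 - 119: 7+4+15 = 26
The minimum is 26 m via 114 - 113 - 118 - 119.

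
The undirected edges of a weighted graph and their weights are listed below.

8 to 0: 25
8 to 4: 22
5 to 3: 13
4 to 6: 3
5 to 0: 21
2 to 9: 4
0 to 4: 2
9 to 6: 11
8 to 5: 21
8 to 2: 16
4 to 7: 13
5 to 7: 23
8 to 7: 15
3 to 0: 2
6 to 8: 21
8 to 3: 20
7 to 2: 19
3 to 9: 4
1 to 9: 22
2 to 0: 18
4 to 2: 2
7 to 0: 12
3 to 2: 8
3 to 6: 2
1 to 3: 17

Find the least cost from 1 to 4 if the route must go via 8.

55

Shortest 1→8: 1–3–8 = 37
Best 8 to 4: 8–2–4 costing 18
Total via 8: 37 + 18 = 55.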